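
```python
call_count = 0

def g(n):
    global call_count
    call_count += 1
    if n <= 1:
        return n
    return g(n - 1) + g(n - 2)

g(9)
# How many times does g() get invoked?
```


g(9) calls g(8) and g(7); each non-base call branches into two more.
Let C(k) = total number of calls made by g(k), including the call to g(k) itself.
Base cases: C(0) = 1, C(1) = 1
Recurrence: C(k) = 1 + C(k-1) + C(k-2)
  C(2) = 1 + C(1) + C(0) = 1 + 1 + 1 = 3
  C(3) = 1 + C(2) + C(1) = 1 + 3 + 1 = 5
  C(4) = 1 + C(3) + C(2) = 1 + 5 + 3 = 9
  C(5) = 1 + C(4) + C(3) = 1 + 9 + 5 = 15
  C(6) = 1 + C(5) + C(4) = 1 + 15 + 9 = 25
  C(7) = 1 + C(6) + C(5) = 1 + 25 + 15 = 41
  C(8) = 1 + C(7) + C(6) = 1 + 41 + 25 = 67
  C(9) = 1 + C(8) + C(7) = 1 + 67 + 41 = 109
Total calls = C(9) = 109


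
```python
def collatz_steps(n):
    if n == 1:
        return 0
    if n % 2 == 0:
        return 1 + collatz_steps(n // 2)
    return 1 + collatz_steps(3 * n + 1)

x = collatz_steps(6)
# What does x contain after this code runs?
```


collatz_steps(6)
6 is even -> collatz_steps(3)
3 is odd -> 3*3+1 = 10 -> collatz_steps(10)
10 is even -> collatz_steps(5)
5 is odd -> 3*5+1 = 16 -> collatz_steps(16)
16 is even -> collatz_steps(8)
8 is even -> collatz_steps(4)
4 is even -> collatz_steps(2)
2 is even -> collatz_steps(1)
Reached 1 after 8 steps
= 8


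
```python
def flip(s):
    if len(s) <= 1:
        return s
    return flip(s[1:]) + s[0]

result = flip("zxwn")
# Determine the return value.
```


flip("zxwn")
= flip("xwn") + "z"
= flip("wn") + "x" + "z"
= flip("n") + "w" + "x" + "z"
= "n" + "w" + "x" + "z"
= "nwxz"


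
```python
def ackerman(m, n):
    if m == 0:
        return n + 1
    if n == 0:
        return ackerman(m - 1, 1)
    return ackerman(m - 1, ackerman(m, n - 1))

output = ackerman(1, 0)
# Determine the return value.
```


ackerman(1, 0)
n == 0: return ackerman(0, 1)
= ackerman(0, 1) = 2
= 2


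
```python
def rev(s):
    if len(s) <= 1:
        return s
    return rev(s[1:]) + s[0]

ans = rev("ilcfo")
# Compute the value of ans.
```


rev("ilcfo")
= rev("lcfo") + "i"
= rev("cfo") + "l" + "i"
= rev("fo") + "c" + "l" + "i"
= rev("o") + "f" + "c" + "l" + "i"
= "o" + "f" + "c" + "l" + "i"
= "ofcli"


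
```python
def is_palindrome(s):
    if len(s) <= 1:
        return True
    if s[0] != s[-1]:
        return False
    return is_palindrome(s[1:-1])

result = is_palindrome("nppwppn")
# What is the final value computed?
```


is_palindrome("nppwppn")
"nppwppn": s[0]='n' == s[-1]='n' -> is_palindrome("ppwpp")
"ppwpp": s[0]='p' == s[-1]='p' -> is_palindrome("pwp")
"pwp": s[0]='p' == s[-1]='p' -> is_palindrome("w")
"w": len <= 1 -> True
= True


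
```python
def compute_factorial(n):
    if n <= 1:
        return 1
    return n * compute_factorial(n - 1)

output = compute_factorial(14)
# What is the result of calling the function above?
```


compute_factorial(14)
= 14 * compute_factorial(13)
= 14 * 13 * compute_factorial(12)
= 14 * 13 * 12 * compute_factorial(11)
= 14 * 13 * 12 * 11 * compute_factorial(10)
= 14 * 13 * 12 * 11 * 10 * compute_factorial(9)
= 14 * 13 * 12 * 11 * 10 * 9 * compute_factorial(8)
= 14 * 13 * 12 * 11 * 10 * 9 * 8 * compute_factorial(7)
= 14 * 13 * 12 * 11 * 10 * 9 * 8 * 7 * compute_factorial(6)
= 14 * 13 * 12 * 11 * 10 * 9 * 8 * 7 * 6 * compute_factorial(5)
= 14 * 13 * 12 * 11 * 10 * 9 * 8 * 7 * 6 * 5 * compute_factorial(4)
= 14 * 13 * 12 * 11 * 10 * 9 * 8 * 7 * 6 * 5 * 4 * compute_factorial(3)
= 14 * 13 * 12 * 11 * 10 * 9 * 8 * 7 * 6 * 5 * 4 * 3 * compute_factorial(2)
= 14 * 13 * 12 * 11 * 10 * 9 * 8 * 7 * 6 * 5 * 4 * 3 * 2 * compute_factorial(1)
= 14 * 13 * 12 * 11 * 10 * 9 * 8 * 7 * 6 * 5 * 4 * 3 * 2 * 1
= 87178291200


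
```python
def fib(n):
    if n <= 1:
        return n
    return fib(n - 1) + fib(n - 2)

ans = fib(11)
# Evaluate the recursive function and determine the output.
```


fib(11)
= fib(10) + fib(9)
= (fib(9) + fib(8)) + fib(9)
Computing bottom-up: fib(0)=0, fib(1)=1, fib(2)=1, fib(3)=2, fib(4)=3, fib(5)=5, fib(6)=8, fib(7)=13, fib(8)=21, fib(9)=34, fib(10)=55, fib(11)=89
= 89


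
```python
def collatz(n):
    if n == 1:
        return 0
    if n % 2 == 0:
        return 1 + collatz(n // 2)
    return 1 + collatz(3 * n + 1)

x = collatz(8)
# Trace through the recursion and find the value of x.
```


collatz(8)
8 is even -> collatz(4)
4 is even -> collatz(2)
2 is even -> collatz(1)
Reached 1 after 3 steps
= 3


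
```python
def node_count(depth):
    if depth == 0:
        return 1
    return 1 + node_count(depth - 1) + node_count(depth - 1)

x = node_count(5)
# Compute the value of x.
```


node_count(5)
= 1 + node_count(4) + node_count(4)
= 1 + 2 * node_count(4)
node_count(k) = 2^(k+1) - 1
node_count(0) = 1
node_count(1) = 3
node_count(2) = 7
node_count(3) = 15
node_count(4) = 31
node_count(5) = 2^6 - 1 = 63


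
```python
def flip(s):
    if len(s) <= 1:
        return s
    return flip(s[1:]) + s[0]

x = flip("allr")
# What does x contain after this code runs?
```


flip("allr")
= flip("llr") + "a"
= flip("lr") + "l" + "a"
= flip("r") + "l" + "l" + "a"
= "r" + "l" + "l" + "a"
= "rlla"


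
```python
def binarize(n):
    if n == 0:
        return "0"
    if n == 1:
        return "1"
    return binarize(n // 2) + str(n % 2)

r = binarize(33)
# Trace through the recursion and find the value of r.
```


binarize(33)
= binarize(16) + "1"
= binarize(8) + "0" + "1"
= binarize(4) + "0" + "0" + "1"
= binarize(2) + "0" + "0" + "0" + "1"
= binarize(1) + "0" + "0" + "0" + "0" + "1"
= "1" + "0" + "0" + "0" + "0" + "1"
= "100001"


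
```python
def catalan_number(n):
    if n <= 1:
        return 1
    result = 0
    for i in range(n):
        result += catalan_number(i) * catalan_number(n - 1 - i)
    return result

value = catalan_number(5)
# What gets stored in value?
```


catalan_number(5)
= sum of catalan_number(i) * catalan_number(5-1-i) for i in 0..4
First compute sub-values bottom-up:
  catalan_number(0) = 1, catalan_number(1) = 1
  catalan_number(2) = 1*1 + 1*1 = 2
  catalan_number(3) = 1*2 + 1*1 + 2*1 = 5
  catalan_number(4) = 1*5 + 1*2 + 2*1 + 5*1 = 14
Now catalan_number(5):
  catalan_number(0)*catalan_number(4) = 1*14 = 14
  catalan_number(1)*catalan_number(3) = 1*5 = 5
  catalan_number(2)*catalan_number(2) = 2*2 = 4
  catalan_number(3)*catalan_number(1) = 5*1 = 5
  catalan_number(4)*catalan_number(0) = 14*1 = 14
= 14 + 5 + 4 + 5 + 14
= 42


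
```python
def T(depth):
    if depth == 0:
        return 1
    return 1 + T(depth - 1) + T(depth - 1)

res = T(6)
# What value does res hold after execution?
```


T(6)
= 1 + T(5) + T(5)
= 1 + 2 * T(5)
T(k) = 2^(k+1) - 1
T(0) = 1
T(1) = 3
T(2) = 7
T(3) = 15
T(4) = 31
T(6) = 2^7 - 1 = 127


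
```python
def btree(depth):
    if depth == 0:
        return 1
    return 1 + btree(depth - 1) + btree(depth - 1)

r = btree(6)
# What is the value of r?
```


btree(6)
= 1 + btree(5) + btree(5)
= 1 + 2 * btree(5)
btree(k) = 2^(k+1) - 1
btree(0) = 1
btree(1) = 3
btree(2) = 7
btree(3) = 15
btree(4) = 31
btree(6) = 2^7 - 1 = 127


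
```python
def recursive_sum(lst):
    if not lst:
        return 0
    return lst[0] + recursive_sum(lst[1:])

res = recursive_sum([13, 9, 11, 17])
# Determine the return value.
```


recursive_sum([13, 9, 11, 17])
= 13 + recursive_sum([9, 11, 17])
= 13 + 9 + recursive_sum([11, 17])
= 13 + 9 + 11 + recursive_sum([17])
= 13 + 9 + 11 + 17 + recursive_sum([])
= 13 + 9 + 11 + 17 + 0
= 50


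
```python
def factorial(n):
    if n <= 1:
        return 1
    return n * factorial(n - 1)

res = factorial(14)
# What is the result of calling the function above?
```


factorial(14)
= 14 * factorial(13)
= 14 * 13 * factorial(12)
= 14 * 13 * 12 * factorial(11)
= 14 * 13 * 12 * 11 * factorial(10)
= 14 * 13 * 12 * 11 * 10 * factorial(9)
= 14 * 13 * 12 * 11 * 10 * 9 * factorial(8)
= 14 * 13 * 12 * 11 * 10 * 9 * 8 * factorial(7)
= 14 * 13 * 12 * 11 * 10 * 9 * 8 * 7 * factorial(6)
= 14 * 13 * 12 * 11 * 10 * 9 * 8 * 7 * 6 * factorial(5)
= 14 * 13 * 12 * 11 * 10 * 9 * 8 * 7 * 6 * 5 * factorial(4)
= 14 * 13 * 12 * 11 * 10 * 9 * 8 * 7 * 6 * 5 * 4 * factorial(3)
= 14 * 13 * 12 * 11 * 10 * 9 * 8 * 7 * 6 * 5 * 4 * 3 * factorial(2)
= 14 * 13 * 12 * 11 * 10 * 9 * 8 * 7 * 6 * 5 * 4 * 3 * 2 * factorial(1)
= 14 * 13 * 12 * 11 * 10 * 9 * 8 * 7 * 6 * 5 * 4 * 3 * 2 * 1
= 87178291200


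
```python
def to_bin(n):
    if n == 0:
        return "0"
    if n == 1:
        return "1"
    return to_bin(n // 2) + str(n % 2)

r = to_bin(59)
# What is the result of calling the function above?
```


to_bin(59)
= to_bin(29) + "1"
= to_bin(14) + "1" + "1"
= to_bin(7) + "0" + "1" + "1"
= to_bin(3) + "1" + "0" + "1" + "1"
= to_bin(1) + "1" + "1" + "0" + "1" + "1"
= "1" + "1" + "1" + "0" + "1" + "1"
= "111011"


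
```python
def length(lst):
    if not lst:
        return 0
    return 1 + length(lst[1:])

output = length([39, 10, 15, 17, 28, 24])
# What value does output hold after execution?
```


length([39, 10, 15, 17, 28, 24])
= 1 + length([10, 15, 17, 28, 24])
= 1 + 1 + length([15, 17, 28, 24])
= 1 + 1 + 1 + length([17, 28, 24])
= 1 + 1 + 1 + 1 + length([28, 24])
= 1 + 1 + 1 + 1 + 1 + length([24])
= 1 + 1 + 1 + 1 + 1 + 1 + length([])
= 1 + 1 + 1 + 1 + 1 + 1 + 0
= 6


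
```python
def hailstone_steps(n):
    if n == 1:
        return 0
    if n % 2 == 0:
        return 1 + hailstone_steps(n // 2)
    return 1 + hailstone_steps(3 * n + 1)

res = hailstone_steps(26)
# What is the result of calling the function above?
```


hailstone_steps(26)
26 is even -> hailstone_steps(13)
13 is odd -> 3*13+1 = 40 -> hailstone_steps(40)
40 is even -> hailstone_steps(20)
20 is even -> hailstone_steps(10)
10 is even -> hailstone_steps(5)
5 is odd -> 3*5+1 = 16 -> hailstone_steps(16)
16 is even -> hailstone_steps(8)
8 is even -> hailstone_steps(4)
4 is even -> hailstone_steps(2)
2 is even -> hailstone_steps(1)
Reached 1 after 10 steps
= 10


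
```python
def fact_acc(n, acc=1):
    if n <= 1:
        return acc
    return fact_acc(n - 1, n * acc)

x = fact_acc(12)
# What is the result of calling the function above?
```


fact_acc(12, 1)
= fact_acc(11, 12 * 1) = fact_acc(11, 12)
= fact_acc(10, 11 * 12) = fact_acc(10, 132)
= fact_acc(9, 10 * 132) = fact_acc(9, 1320)
= fact_acc(8, 9 * 1320) = fact_acc(8, 11880)
= fact_acc(7, 8 * 11880) = fact_acc(7, 95040)
= fact_acc(6, 7 * 95040) = fact_acc(6, 665280)
= fact_acc(5, 6 * 665280) = fact_acc(5, 3991680)
= fact_acc(4, 5 * 3991680) = fact_acc(4, 19958400)
= fact_acc(3, 4 * 19958400) = fact_acc(3, 79833600)
= fact_acc(2, 3 * 79833600) = fact_acc(2, 239500800)
= fact_acc(1, 2 * 239500800) = fact_acc(1, 479001600)
n <= 1, return acc = 479001600


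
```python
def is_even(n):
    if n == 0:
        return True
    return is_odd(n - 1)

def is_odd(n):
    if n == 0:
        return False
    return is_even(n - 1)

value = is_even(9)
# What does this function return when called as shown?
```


is_even(9)
= is_odd(8)
= is_even(7)
= is_odd(6)
= is_even(5)
= is_odd(4)
= is_even(3)
= is_odd(2)
= is_even(1)
= is_odd(0)
n == 0: return False
= False


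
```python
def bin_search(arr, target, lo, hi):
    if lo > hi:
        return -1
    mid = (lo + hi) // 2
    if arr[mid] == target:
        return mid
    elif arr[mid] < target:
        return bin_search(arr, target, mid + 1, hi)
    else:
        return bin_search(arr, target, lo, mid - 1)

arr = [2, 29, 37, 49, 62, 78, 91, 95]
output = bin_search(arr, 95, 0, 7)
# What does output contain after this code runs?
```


bin_search(arr, 95, 0, 7)
lo=0, hi=7, mid=3, arr[mid]=49
49 < 95, search right half
lo=4, hi=7, mid=5, arr[mid]=78
78 < 95, search right half
lo=6, hi=7, mid=6, arr[mid]=91
91 < 95, search right half
lo=7, hi=7, mid=7, arr[mid]=95
arr[7] == 95, found at index 7
= 7


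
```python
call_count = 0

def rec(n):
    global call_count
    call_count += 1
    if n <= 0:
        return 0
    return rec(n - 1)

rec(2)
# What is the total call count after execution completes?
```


rec(2) calls rec(1) calls ... calls rec(0)
Total calls: 2 + 1 (for base case) = 3


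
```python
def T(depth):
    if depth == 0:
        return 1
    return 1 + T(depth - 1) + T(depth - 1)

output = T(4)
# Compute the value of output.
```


T(4)
= 1 + T(3) + T(3)
= 1 + 2 * T(3)
T(k) = 2^(k+1) - 1
T(0) = 1
T(1) = 3
T(2) = 7
T(3) = 15
T(4) = 31
T(4) = 2^5 - 1 = 31


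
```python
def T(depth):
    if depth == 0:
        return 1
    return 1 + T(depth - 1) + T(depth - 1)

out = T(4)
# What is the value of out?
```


T(4)
= 1 + T(3) + T(3)
= 1 + 2 * T(3)
T(k) = 2^(k+1) - 1
T(0) = 1
T(1) = 3
T(2) = 7
T(3) = 15
T(4) = 31
T(4) = 2^5 - 1 = 31


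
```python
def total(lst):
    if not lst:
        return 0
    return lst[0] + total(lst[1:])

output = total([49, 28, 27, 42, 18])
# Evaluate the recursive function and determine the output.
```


total([49, 28, 27, 42, 18])
= 49 + total([28, 27, 42, 18])
= 49 + 28 + total([27, 42, 18])
= 49 + 28 + 27 + total([42, 18])
= 49 + 28 + 27 + 42 + total([18])
= 49 + 28 + 27 + 42 + 18 + total([])
= 49 + 28 + 27 + 42 + 18 + 0
= 164


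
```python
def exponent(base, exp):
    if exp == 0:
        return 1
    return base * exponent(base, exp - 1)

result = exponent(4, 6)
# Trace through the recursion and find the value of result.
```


exponent(4, 6)
= 4 * exponent(4, 5)
= 4 * 4 * exponent(4, 4)
= 4 * 4 * 4 * exponent(4, 3)
= 4 * 4 * 4 * 4 * exponent(4, 2)
= 4 * 4 * 4 * 4 * 4 * exponent(4, 1)
= 4 * 4 * 4 * 4 * 4 * 4 * exponent(4, 0)
= 4 * 4 * 4 * 4 * 4 * 4 * 1
= 4096


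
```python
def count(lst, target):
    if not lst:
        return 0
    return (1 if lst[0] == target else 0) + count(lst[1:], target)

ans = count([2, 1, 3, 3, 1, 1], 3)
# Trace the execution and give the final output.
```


count([2, 1, 3, 3, 1, 1], 3)
lst[0]=2 != 3: 0 + count([1, 3, 3, 1, 1], 3)
lst[0]=1 != 3: 0 + count([3, 3, 1, 1], 3)
lst[0]=3 == 3: 1 + count([3, 1, 1], 3)
lst[0]=3 == 3: 1 + count([1, 1], 3)
lst[0]=1 != 3: 0 + count([1], 3)
lst[0]=1 != 3: 0 + count([], 3)
= 2


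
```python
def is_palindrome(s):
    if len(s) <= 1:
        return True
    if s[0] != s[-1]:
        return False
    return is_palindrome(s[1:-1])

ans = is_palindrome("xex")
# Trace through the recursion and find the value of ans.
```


is_palindrome("xex")
"xex": s[0]='x' == s[-1]='x' -> is_palindrome("e")
"e": len <= 1 -> True
= True


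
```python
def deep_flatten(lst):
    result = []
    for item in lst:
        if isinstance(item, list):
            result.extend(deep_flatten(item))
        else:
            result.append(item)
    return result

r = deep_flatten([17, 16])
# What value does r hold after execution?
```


deep_flatten([17, 16])
Processing each element:
  17 is not a list -> append 17
  16 is not a list -> append 16
= [17, 16]


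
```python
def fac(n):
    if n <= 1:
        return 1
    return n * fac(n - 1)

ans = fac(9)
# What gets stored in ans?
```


fac(9)
= 9 * fac(8)
= 9 * 8 * fac(7)
= 9 * 8 * 7 * fac(6)
= 9 * 8 * 7 * 6 * fac(5)
= 9 * 8 * 7 * 6 * 5 * fac(4)
= 9 * 8 * 7 * 6 * 5 * 4 * fac(3)
= 9 * 8 * 7 * 6 * 5 * 4 * 3 * fac(2)
= 9 * 8 * 7 * 6 * 5 * 4 * 3 * 2 * fac(1)
= 9 * 8 * 7 * 6 * 5 * 4 * 3 * 2 * 1
= 362880


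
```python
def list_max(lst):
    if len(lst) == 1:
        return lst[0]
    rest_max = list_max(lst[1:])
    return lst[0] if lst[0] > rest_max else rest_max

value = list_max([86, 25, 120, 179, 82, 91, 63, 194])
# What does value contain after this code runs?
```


list_max([86, 25, 120, 179, 82, 91, 63, 194])
= compare 86 with list_max([25, 120, 179, 82, 91, 63, 194])
= compare 25 with list_max([120, 179, 82, 91, 63, 194])
= compare 120 with list_max([179, 82, 91, 63, 194])
= compare 179 with list_max([82, 91, 63, 194])
= compare 82 with list_max([91, 63, 194])
= compare 91 with list_max([63, 194])
= compare 63 with list_max([194])
Base: list_max([194]) = 194
compare 63 with 194: max = 194
compare 91 with 194: max = 194
compare 82 with 194: max = 194
compare 179 with 194: max = 194
compare 120 with 194: max = 194
compare 25 with 194: max = 194
compare 86 with 194: max = 194
= 194


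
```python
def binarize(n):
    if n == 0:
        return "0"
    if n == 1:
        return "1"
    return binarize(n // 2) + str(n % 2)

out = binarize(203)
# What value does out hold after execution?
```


binarize(203)
= binarize(101) + "1"
= binarize(50) + "1" + "1"
= binarize(25) + "0" + "1" + "1"
= binarize(12) + "1" + "0" + "1" + "1"
= binarize(6) + "0" + "1" + "0" + "1" + "1"
= binarize(3) + "0" + "0" + "1" + "0" + "1" + "1"
= binarize(1) + "1" + "0" + "0" + "1" + "0" + "1" + "1"
= "1" + "1" + "0" + "0" + "1" + "0" + "1" + "1"
= "11001011"


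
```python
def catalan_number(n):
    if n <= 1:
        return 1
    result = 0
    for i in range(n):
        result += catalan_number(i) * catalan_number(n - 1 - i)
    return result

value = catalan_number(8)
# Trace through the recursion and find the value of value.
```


catalan_number(8)
= sum of catalan_number(i) * catalan_number(8-1-i) for i in 0..7
First compute sub-values bottom-up:
  catalan_number(0) = 1, catalan_number(1) = 1
  catalan_number(2) = 1*1 + 1*1 = 2
  catalan_number(3) = 1*2 + 1*1 + 2*1 = 5
  catalan_number(4) = 1*5 + 1*2 + 2*1 + 5*1 = 14
  catalan_number(5) = 1*14 + 1*5 + 2*2 + 5*1 + 14*1 = 42
  catalan_number(6) = 1*42 + 1*14 + 2*5 + 5*2 + 14*1 + 42*1 = 132
  catalan_number(7) = 1*132 + 1*42 + 2*14 + 5*5 + 14*2 + 42*1 + 132*1 = 429
Now catalan_number(8):
  catalan_number(0)*catalan_number(7) = 1*429 = 429
  catalan_number(1)*catalan_number(6) = 1*132 = 132
  catalan_number(2)*catalan_number(5) = 2*42 = 84
  catalan_number(3)*catalan_number(4) = 5*14 = 70
  catalan_number(4)*catalan_number(3) = 14*5 = 70
  catalan_number(5)*catalan_number(2) = 42*2 = 84
  catalan_number(6)*catalan_number(1) = 132*1 = 132
  catalan_number(7)*catalan_number(0) = 429*1 = 429
= 429 + 132 + 84 + 70 + 70 + 84 + 132 + 429
= 1430


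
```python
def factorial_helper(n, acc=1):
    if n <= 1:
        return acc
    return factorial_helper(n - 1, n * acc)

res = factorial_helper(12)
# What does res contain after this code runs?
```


factorial_helper(12, 1)
= factorial_helper(11, 12 * 1) = factorial_helper(11, 12)
= factorial_helper(10, 11 * 12) = factorial_helper(10, 132)
= factorial_helper(9, 10 * 132) = factorial_helper(9, 1320)
= factorial_helper(8, 9 * 1320) = factorial_helper(8, 11880)
= factorial_helper(7, 8 * 11880) = factorial_helper(7, 95040)
= factorial_helper(6, 7 * 95040) = factorial_helper(6, 665280)
= factorial_helper(5, 6 * 665280) = factorial_helper(5, 3991680)
= factorial_helper(4, 5 * 3991680) = factorial_helper(4, 19958400)
= factorial_helper(3, 4 * 19958400) = factorial_helper(3, 79833600)
= factorial_helper(2, 3 * 79833600) = factorial_helper(2, 239500800)
= factorial_helper(1, 2 * 239500800) = factorial_helper(1, 479001600)
n <= 1, return acc = 479001600


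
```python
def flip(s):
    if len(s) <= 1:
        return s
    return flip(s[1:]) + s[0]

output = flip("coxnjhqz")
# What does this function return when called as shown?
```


flip("coxnjhqz")
= flip("oxnjhqz") + "c"
= flip("xnjhqz") + "o" + "c"
= flip("njhqz") + "x" + "o" + "c"
= flip("jhqz") + "n" + "x" + "o" + "c"
= flip("hqz") + "j" + "n" + "x" + "o" + "c"
= flip("qz") + "h" + "j" + "n" + "x" + "o" + "c"
= flip("z") + "q" + "h" + "j" + "n" + "x" + "o" + "c"
= "z" + "q" + "h" + "j" + "n" + "x" + "o" + "c"
= "zqhjnxoc"


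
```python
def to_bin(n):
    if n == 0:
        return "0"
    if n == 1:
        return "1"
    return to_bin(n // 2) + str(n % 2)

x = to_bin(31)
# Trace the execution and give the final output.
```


to_bin(31)
= to_bin(15) + "1"
= to_bin(7) + "1" + "1"
= to_bin(3) + "1" + "1" + "1"
= to_bin(1) + "1" + "1" + "1" + "1"
= "1" + "1" + "1" + "1" + "1"
= "11111"


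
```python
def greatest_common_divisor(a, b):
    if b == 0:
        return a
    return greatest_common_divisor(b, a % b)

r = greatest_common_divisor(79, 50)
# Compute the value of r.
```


greatest_common_divisor(79, 50)
= greatest_common_divisor(50, 79 % 50) = greatest_common_divisor(50, 29)
= greatest_common_divisor(29, 50 % 29) = greatest_common_divisor(29, 21)
= greatest_common_divisor(21, 29 % 21) = greatest_common_divisor(21, 8)
= greatest_common_divisor(8, 21 % 8) = greatest_common_divisor(8, 5)
= greatest_common_divisor(5, 8 % 5) = greatest_common_divisor(5, 3)
= greatest_common_divisor(3, 5 % 3) = greatest_common_divisor(3, 2)
= greatest_common_divisor(2, 3 % 2) = greatest_common_divisor(2, 1)
= greatest_common_divisor(1, 2 % 1) = greatest_common_divisor(1, 0)
b == 0, return a = 1


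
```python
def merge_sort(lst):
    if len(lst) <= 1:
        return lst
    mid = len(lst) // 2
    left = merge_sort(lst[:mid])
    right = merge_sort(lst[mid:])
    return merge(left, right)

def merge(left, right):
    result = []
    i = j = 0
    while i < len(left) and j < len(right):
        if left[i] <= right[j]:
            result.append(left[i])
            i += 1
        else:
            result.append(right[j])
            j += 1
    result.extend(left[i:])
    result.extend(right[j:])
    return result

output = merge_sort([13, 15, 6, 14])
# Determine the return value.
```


merge_sort([13, 15, 6, 14])
Split into [13, 15] and [6, 14]
Left sorted: [13, 15]
Right sorted: [6, 14]
Merge [13, 15] and [6, 14]
= [6, 13, 14, 15]


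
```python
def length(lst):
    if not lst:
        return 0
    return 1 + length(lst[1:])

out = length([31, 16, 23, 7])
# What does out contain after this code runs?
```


length([31, 16, 23, 7])
= 1 + length([16, 23, 7])
= 1 + 1 + length([23, 7])
= 1 + 1 + 1 + length([7])
= 1 + 1 + 1 + 1 + length([])
= 1 + 1 + 1 + 1 + 0
= 4


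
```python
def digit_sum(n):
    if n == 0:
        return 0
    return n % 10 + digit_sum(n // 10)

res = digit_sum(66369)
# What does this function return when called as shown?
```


digit_sum(66369)
= 9 + digit_sum(6636)
= 9 + 6 + digit_sum(663)
= 9 + 6 + 3 + digit_sum(66)
= 9 + 6 + 3 + 6 + digit_sum(6)
= 9 + 6 + 3 + 6 + 6 + digit_sum(0)
= 9 + 6 + 3 + 6 + 6 + 0
= 30


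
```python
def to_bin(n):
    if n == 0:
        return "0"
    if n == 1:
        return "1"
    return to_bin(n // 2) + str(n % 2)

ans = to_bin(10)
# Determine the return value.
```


to_bin(10)
= to_bin(5) + "0"
= to_bin(2) + "1" + "0"
= to_bin(1) + "0" + "1" + "0"
= "1" + "0" + "1" + "0"
= "1010"


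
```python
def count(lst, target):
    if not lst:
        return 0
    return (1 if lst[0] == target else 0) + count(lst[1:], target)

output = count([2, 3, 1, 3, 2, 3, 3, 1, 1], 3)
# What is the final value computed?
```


count([2, 3, 1, 3, 2, 3, 3, 1, 1], 3)
lst[0]=2 != 3: 0 + count([3, 1, 3, 2, 3, 3, 1, 1], 3)
lst[0]=3 == 3: 1 + count([1, 3, 2, 3, 3, 1, 1], 3)
lst[0]=1 != 3: 0 + count([3, 2, 3, 3, 1, 1], 3)
lst[0]=3 == 3: 1 + count([2, 3, 3, 1, 1], 3)
lst[0]=2 != 3: 0 + count([3, 3, 1, 1], 3)
lst[0]=3 == 3: 1 + count([3, 1, 1], 3)
lst[0]=3 == 3: 1 + count([1, 1], 3)
lst[0]=1 != 3: 0 + count([1], 3)
lst[0]=1 != 3: 0 + count([], 3)
= 4


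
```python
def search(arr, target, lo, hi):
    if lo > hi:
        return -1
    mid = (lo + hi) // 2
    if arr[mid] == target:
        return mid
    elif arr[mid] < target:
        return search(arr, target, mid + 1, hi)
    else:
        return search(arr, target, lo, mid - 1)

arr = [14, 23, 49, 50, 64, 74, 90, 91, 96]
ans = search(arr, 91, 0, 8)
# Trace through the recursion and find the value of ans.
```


search(arr, 91, 0, 8)
lo=0, hi=8, mid=4, arr[mid]=64
64 < 91, search right half
lo=5, hi=8, mid=6, arr[mid]=90
90 < 91, search right half
lo=7, hi=8, mid=7, arr[mid]=91
arr[7] == 91, found at index 7
= 7


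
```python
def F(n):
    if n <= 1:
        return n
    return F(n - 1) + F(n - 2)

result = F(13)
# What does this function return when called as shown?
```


F(13)
= F(12) + F(11)
= (F(11) + F(10)) + F(11)
Computing bottom-up: F(0)=0, F(1)=1, F(2)=1, F(3)=2, F(4)=3, F(5)=5, F(6)=8, F(7)=13, F(8)=21, F(9)=34, F(10)=55, F(11)=89, F(12)=144, F(13)=233
= 233


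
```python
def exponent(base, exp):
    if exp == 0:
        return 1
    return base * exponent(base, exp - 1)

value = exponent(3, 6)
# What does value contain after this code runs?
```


exponent(3, 6)
= 3 * exponent(3, 5)
= 3 * 3 * exponent(3, 4)
= 3 * 3 * 3 * exponent(3, 3)
= 3 * 3 * 3 * 3 * exponent(3, 2)
= 3 * 3 * 3 * 3 * 3 * exponent(3, 1)
= 3 * 3 * 3 * 3 * 3 * 3 * exponent(3, 0)
= 3 * 3 * 3 * 3 * 3 * 3 * 1
= 729


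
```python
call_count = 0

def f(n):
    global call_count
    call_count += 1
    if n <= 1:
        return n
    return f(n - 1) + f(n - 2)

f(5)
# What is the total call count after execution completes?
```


f(5) calls f(4) and f(3); each non-base call branches into two more.
Let C(k) = total number of calls made by f(k), including the call to f(k) itself.
Base cases: C(0) = 1, C(1) = 1
Recurrence: C(k) = 1 + C(k-1) + C(k-2)
  C(2) = 1 + C(1) + C(0) = 1 + 1 + 1 = 3
  C(3) = 1 + C(2) + C(1) = 1 + 3 + 1 = 5
  C(4) = 1 + C(3) + C(2) = 1 + 5 + 3 = 9
  C(5) = 1 + C(4) + C(3) = 1 + 9 + 5 = 15
Total calls = C(5) = 15


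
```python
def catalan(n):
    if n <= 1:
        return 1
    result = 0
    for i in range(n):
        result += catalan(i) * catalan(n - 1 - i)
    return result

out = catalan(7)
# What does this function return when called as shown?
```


catalan(7)
= sum of catalan(i) * catalan(7-1-i) for i in 0..6
First compute sub-values bottom-up:
  catalan(0) = 1, catalan(1) = 1
  catalan(2) = 1*1 + 1*1 = 2
  catalan(3) = 1*2 + 1*1 + 2*1 = 5
  catalan(4) = 1*5 + 1*2 + 2*1 + 5*1 = 14
  catalan(5) = 1*14 + 1*5 + 2*2 + 5*1 + 14*1 = 42
  catalan(6) = 1*42 + 1*14 + 2*5 + 5*2 + 14*1 + 42*1 = 132
Now catalan(7):
  catalan(0)*catalan(6) = 1*132 = 132
  catalan(1)*catalan(5) = 1*42 = 42
  catalan(2)*catalan(4) = 2*14 = 28
  catalan(3)*catalan(3) = 5*5 = 25
  catalan(4)*catalan(2) = 14*2 = 28
  catalan(5)*catalan(1) = 42*1 = 42
  catalan(6)*catalan(0) = 132*1 = 132
= 132 + 42 + 28 + 25 + 28 + 42 + 132
= 429


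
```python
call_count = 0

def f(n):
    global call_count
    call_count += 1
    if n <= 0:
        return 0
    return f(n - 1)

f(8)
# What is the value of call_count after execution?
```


f(8) calls f(7) calls ... calls f(0)
Total calls: 8 + 1 (for base case) = 9


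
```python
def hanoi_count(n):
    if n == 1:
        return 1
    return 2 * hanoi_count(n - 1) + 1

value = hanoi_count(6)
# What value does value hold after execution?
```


hanoi_count(6)
= 2 * hanoi_count(5) + 1
= 2 * (2 * hanoi_count(4) + 1) + 1
= 2 * (2 * (2 * hanoi_count(3) + 1) + 1) + 1
= 2 * (2 * (2 * (2 * hanoi_count(2) + 1) + 1) + 1) + 1
= 2 * (2 * (2 * (2 * (2 * hanoi_count(1) + 1) + 1) + 1) + 1) + 1
Now compute bottom-up:
hanoi_count(1) = 1
hanoi_count(2) = 2 * 1 + 1 = 3
hanoi_count(3) = 2 * 3 + 1 = 7
hanoi_count(4) = 2 * 7 + 1 = 15
hanoi_count(5) = 2 * 15 + 1 = 31
hanoi_count(6) = 2 * 31 + 1 = 63
= 63


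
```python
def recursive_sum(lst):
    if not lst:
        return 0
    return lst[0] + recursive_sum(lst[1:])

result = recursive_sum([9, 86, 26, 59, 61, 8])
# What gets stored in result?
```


recursive_sum([9, 86, 26, 59, 61, 8])
= 9 + recursive_sum([86, 26, 59, 61, 8])
= 9 + 86 + recursive_sum([26, 59, 61, 8])
= 9 + 86 + 26 + recursive_sum([59, 61, 8])
= 9 + 86 + 26 + 59 + recursive_sum([61, 8])
= 9 + 86 + 26 + 59 + 61 + recursive_sum([8])
= 9 + 86 + 26 + 59 + 61 + 8 + recursive_sum([])
= 9 + 86 + 26 + 59 + 61 + 8 + 0
= 249


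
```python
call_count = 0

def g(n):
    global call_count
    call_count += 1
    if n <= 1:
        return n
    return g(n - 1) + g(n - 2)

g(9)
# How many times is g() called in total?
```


g(9) calls g(8) and g(7); each non-base call branches into two more.
Let C(k) = total number of calls made by g(k), including the call to g(k) itself.
Base cases: C(0) = 1, C(1) = 1
Recurrence: C(k) = 1 + C(k-1) + C(k-2)
  C(2) = 1 + C(1) + C(0) = 1 + 1 + 1 = 3
  C(3) = 1 + C(2) + C(1) = 1 + 3 + 1 = 5
  C(4) = 1 + C(3) + C(2) = 1 + 5 + 3 = 9
  C(5) = 1 + C(4) + C(3) = 1 + 9 + 5 = 15
  C(6) = 1 + C(5) + C(4) = 1 + 15 + 9 = 25
  C(7) = 1 + C(6) + C(5) = 1 + 25 + 15 = 41
  C(8) = 1 + C(7) + C(6) = 1 + 41 + 25 = 67
  C(9) = 1 + C(8) + C(7) = 1 + 67 + 41 = 109
Total calls = C(9) = 109


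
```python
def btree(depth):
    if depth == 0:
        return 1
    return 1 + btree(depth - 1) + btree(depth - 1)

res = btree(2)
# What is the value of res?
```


btree(2)
= 1 + btree(1) + btree(1)
= 1 + 2 * btree(1)
btree(k) = 2^(k+1) - 1
btree(0) = 1
btree(1) = 3
btree(2) = 7
btree(2) = 2^3 - 1 = 7


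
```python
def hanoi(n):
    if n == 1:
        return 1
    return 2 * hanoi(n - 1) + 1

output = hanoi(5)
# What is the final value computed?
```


hanoi(5)
= 2 * hanoi(4) + 1
= 2 * (2 * hanoi(3) + 1) + 1
= 2 * (2 * (2 * hanoi(2) + 1) + 1) + 1
= 2 * (2 * (2 * (2 * hanoi(1) + 1) + 1) + 1) + 1
Now compute bottom-up:
hanoi(1) = 1
hanoi(2) = 2 * 1 + 1 = 3
hanoi(3) = 2 * 3 + 1 = 7
hanoi(4) = 2 * 7 + 1 = 15
hanoi(5) = 2 * 15 + 1 = 31
= 31


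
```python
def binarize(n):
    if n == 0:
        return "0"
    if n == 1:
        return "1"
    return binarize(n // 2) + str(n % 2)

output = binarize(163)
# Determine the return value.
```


binarize(163)
= binarize(81) + "1"
= binarize(40) + "1" + "1"
= binarize(20) + "0" + "1" + "1"
= binarize(10) + "0" + "0" + "1" + "1"
= binarize(5) + "0" + "0" + "0" + "1" + "1"
= binarize(2) + "1" + "0" + "0" + "0" + "1" + "1"
= binarize(1) + "0" + "1" + "0" + "0" + "0" + "1" + "1"
= "1" + "0" + "1" + "0" + "0" + "0" + "1" + "1"
= "10100011"


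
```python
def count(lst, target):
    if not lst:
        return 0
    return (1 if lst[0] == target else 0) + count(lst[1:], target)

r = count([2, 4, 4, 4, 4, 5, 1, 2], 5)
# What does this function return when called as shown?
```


count([2, 4, 4, 4, 4, 5, 1, 2], 5)
lst[0]=2 != 5: 0 + count([4, 4, 4, 4, 5, 1, 2], 5)
lst[0]=4 != 5: 0 + count([4, 4, 4, 5, 1, 2], 5)
lst[0]=4 != 5: 0 + count([4, 4, 5, 1, 2], 5)
lst[0]=4 != 5: 0 + count([4, 5, 1, 2], 5)
lst[0]=4 != 5: 0 + count([5, 1, 2], 5)
lst[0]=5 == 5: 1 + count([1, 2], 5)
lst[0]=1 != 5: 0 + count([2], 5)
lst[0]=2 != 5: 0 + count([], 5)
= 1


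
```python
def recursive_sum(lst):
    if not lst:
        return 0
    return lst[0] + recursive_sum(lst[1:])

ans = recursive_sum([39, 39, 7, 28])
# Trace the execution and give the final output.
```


recursive_sum([39, 39, 7, 28])
= 39 + recursive_sum([39, 7, 28])
= 39 + 39 + recursive_sum([7, 28])
= 39 + 39 + 7 + recursive_sum([28])
= 39 + 39 + 7 + 28 + recursive_sum([])
= 39 + 39 + 7 + 28 + 0
= 113


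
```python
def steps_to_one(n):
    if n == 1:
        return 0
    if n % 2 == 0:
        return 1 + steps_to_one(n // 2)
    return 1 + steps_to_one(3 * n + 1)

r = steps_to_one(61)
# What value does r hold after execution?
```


steps_to_one(61)
61 is odd -> 3*61+1 = 184 -> steps_to_one(184)
184 is even -> steps_to_one(92)
92 is even -> steps_to_one(46)
46 is even -> steps_to_one(23)
23 is odd -> 3*23+1 = 70 -> steps_to_one(70)
70 is even -> steps_to_one(35)
35 is odd -> 3*35+1 = 106 -> steps_to_one(106)
106 is even -> steps_to_one(53)
53 is odd -> 3*53+1 = 160 -> steps_to_one(160)
160 is even -> steps_to_one(80)
80 is even -> steps_to_one(40)
40 is even -> steps_to_one(20)
20 is even -> steps_to_one(10)
10 is even -> steps_to_one(5)
5 is odd -> 3*5+1 = 16 -> steps_to_one(16)
16 is even -> steps_to_one(8)
8 is even -> steps_to_one(4)
4 is even -> steps_to_one(2)
2 is even -> steps_to_one(1)
Reached 1 after 19 steps
= 19


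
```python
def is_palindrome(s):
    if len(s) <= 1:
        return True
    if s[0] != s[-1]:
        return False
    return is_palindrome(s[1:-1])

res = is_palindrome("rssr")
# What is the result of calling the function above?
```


is_palindrome("rssr")
"rssr": s[0]='r' == s[-1]='r' -> is_palindrome("ss")
"ss": s[0]='s' == s[-1]='s' -> is_palindrome("")
"": len <= 1 -> True
= True


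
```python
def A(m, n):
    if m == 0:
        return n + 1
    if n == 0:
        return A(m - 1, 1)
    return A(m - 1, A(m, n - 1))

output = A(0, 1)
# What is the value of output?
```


A(0, 1)
m == 0: return 1 + 1 = 2
= 2


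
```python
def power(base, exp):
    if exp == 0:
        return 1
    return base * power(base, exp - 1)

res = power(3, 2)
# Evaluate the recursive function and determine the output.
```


power(3, 2)
= 3 * power(3, 1)
= 3 * 3 * power(3, 0)
= 3 * 3 * 1
= 9


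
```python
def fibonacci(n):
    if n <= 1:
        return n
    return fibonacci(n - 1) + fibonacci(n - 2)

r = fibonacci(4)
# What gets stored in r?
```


fibonacci(4)
= fibonacci(3) + fibonacci(2)
= (fibonacci(2) + fibonacci(1)) + fibonacci(2)
Computing bottom-up: fibonacci(0)=0, fibonacci(1)=1, fibonacci(2)=1, fibonacci(3)=2, fibonacci(4)=3
= 3


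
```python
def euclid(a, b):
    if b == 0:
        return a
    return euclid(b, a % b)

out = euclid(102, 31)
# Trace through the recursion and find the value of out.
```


euclid(102, 31)
= euclid(31, 102 % 31) = euclid(31, 9)
= euclid(9, 31 % 9) = euclid(9, 4)
= euclid(4, 9 % 4) = euclid(4, 1)
= euclid(1, 4 % 1) = euclid(1, 0)
b == 0, return a = 1


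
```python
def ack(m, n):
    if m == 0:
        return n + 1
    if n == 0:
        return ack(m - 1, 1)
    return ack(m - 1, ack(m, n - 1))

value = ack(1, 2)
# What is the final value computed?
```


ack(1, 2)
= ack(0, ack(1, 1))
First compute ack(1, 1) = 3
= ack(0, 3)
= 4


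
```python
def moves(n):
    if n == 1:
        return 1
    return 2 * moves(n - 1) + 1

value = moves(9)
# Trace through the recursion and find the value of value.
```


moves(9)
= 2 * moves(8) + 1
= 2 * (2 * moves(7) + 1) + 1
= 2 * (2 * (2 * moves(6) + 1) + 1) + 1
= 2 * (2 * (2 * (2 * moves(5) + 1) + 1) + 1) + 1
= 2 * (2 * (2 * (2 * (2 * moves(4) + 1) + 1) + 1) + 1) + 1
= 2 * (2 * (2 * (2 * (2 * (2 * moves(3) + 1) + 1) + 1) + 1) + 1) + 1
= 2 * (2 * (2 * (2 * (2 * (2 * (2 * moves(2) + 1) + 1) + 1) + 1) + 1) + 1) + 1
= 2 * (2 * (2 * (2 * (2 * (2 * (2 * (2 * moves(1) + 1) + 1) + 1) + 1) + 1) + 1) + 1) + 1
Now compute bottom-up:
moves(1) = 1
moves(2) = 2 * 1 + 1 = 3
moves(3) = 2 * 3 + 1 = 7
moves(4) = 2 * 7 + 1 = 15
moves(5) = 2 * 15 + 1 = 31
moves(6) = 2 * 31 + 1 = 63
moves(7) = 2 * 63 + 1 = 127
moves(8) = 2 * 127 + 1 = 255
moves(9) = 2 * 255 + 1 = 511
= 511


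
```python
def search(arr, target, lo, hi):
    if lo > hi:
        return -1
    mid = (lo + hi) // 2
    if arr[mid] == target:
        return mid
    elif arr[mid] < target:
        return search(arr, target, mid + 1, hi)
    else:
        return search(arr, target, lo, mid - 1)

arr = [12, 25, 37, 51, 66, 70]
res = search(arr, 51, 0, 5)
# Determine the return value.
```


search(arr, 51, 0, 5)
lo=0, hi=5, mid=2, arr[mid]=37
37 < 51, search right half
lo=3, hi=5, mid=4, arr[mid]=66
66 > 51, search left half
lo=3, hi=3, mid=3, arr[mid]=51
arr[3] == 51, found at index 3
= 3


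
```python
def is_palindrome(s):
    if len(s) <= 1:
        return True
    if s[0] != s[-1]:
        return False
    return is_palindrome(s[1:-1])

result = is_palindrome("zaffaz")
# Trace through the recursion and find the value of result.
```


is_palindrome("zaffaz")
"zaffaz": s[0]='z' == s[-1]='z' -> is_palindrome("affa")
"affa": s[0]='a' == s[-1]='a' -> is_palindrome("ff")
"ff": s[0]='f' == s[-1]='f' -> is_palindrome("")
"": len <= 1 -> True
= True


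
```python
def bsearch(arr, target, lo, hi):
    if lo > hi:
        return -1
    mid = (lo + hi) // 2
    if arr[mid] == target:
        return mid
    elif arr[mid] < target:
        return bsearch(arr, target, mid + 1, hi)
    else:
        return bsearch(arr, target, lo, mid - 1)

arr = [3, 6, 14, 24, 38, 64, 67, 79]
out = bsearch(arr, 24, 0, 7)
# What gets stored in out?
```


bsearch(arr, 24, 0, 7)
lo=0, hi=7, mid=3, arr[mid]=24
arr[3] == 24, found at index 3
= 3


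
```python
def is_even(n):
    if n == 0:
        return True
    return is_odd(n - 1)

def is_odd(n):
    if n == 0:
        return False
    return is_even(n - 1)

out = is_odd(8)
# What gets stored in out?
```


is_odd(8)
= is_even(7)
= is_odd(6)
= is_even(5)
= is_odd(4)
= is_even(3)
= is_odd(2)
= is_even(1)
= is_odd(0)
n == 0: return False
= False


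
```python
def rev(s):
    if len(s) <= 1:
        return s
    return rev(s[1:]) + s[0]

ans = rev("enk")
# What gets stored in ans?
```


rev("enk")
= rev("nk") + "e"
= rev("k") + "n" + "e"
= "k" + "n" + "e"
= "kne"


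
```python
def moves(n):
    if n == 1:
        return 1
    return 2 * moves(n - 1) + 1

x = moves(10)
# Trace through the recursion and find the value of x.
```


moves(10)
= 2 * moves(9) + 1
= 2 * (2 * moves(8) + 1) + 1
= 2 * (2 * (2 * moves(7) + 1) + 1) + 1
= 2 * (2 * (2 * (2 * moves(6) + 1) + 1) + 1) + 1
= 2 * (2 * (2 * (2 * (2 * moves(5) + 1) + 1) + 1) + 1) + 1
= 2 * (2 * (2 * (2 * (2 * (2 * moves(4) + 1) + 1) + 1) + 1) + 1) + 1
= 2 * (2 * (2 * (2 * (2 * (2 * (2 * moves(3) + 1) + 1) + 1) + 1) + 1) + 1) + 1
= 2 * (2 * (2 * (2 * (2 * (2 * (2 * (2 * moves(2) + 1) + 1) + 1) + 1) + 1) + 1) + 1) + 1
= 2 * (2 * (2 * (2 * (2 * (2 * (2 * (2 * (2 * moves(1) + 1) + 1) + 1) + 1) + 1) + 1) + 1) + 1) + 1
Now compute bottom-up:
moves(1) = 1
moves(2) = 2 * 1 + 1 = 3
moves(3) = 2 * 3 + 1 = 7
moves(4) = 2 * 7 + 1 = 15
moves(5) = 2 * 15 + 1 = 31
moves(6) = 2 * 31 + 1 = 63
moves(7) = 2 * 63 + 1 = 127
moves(8) = 2 * 127 + 1 = 255
moves(9) = 2 * 255 + 1 = 511
moves(10) = 2 * 511 + 1 = 1023
= 1023


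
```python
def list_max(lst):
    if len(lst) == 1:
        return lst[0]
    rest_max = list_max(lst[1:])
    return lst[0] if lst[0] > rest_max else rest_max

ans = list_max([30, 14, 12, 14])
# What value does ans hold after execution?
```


list_max([30, 14, 12, 14])
= compare 30 with list_max([14, 12, 14])
= compare 14 with list_max([12, 14])
= compare 12 with list_max([14])
Base: list_max([14]) = 14
compare 12 with 14: max = 14
compare 14 with 14: max = 14
compare 30 with 14: max = 30
= 30


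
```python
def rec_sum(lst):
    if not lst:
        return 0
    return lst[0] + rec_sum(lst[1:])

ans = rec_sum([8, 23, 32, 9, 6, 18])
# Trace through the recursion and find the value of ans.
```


rec_sum([8, 23, 32, 9, 6, 18])
= 8 + rec_sum([23, 32, 9, 6, 18])
= 8 + 23 + rec_sum([32, 9, 6, 18])
= 8 + 23 + 32 + rec_sum([9, 6, 18])
= 8 + 23 + 32 + 9 + rec_sum([6, 18])
= 8 + 23 + 32 + 9 + 6 + rec_sum([18])
= 8 + 23 + 32 + 9 + 6 + 18 + rec_sum([])
= 8 + 23 + 32 + 9 + 6 + 18 + 0
= 96


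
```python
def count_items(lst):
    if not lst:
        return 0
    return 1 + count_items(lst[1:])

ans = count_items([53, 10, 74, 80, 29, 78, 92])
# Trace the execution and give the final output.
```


count_items([53, 10, 74, 80, 29, 78, 92])
= 1 + count_items([10, 74, 80, 29, 78, 92])
= 1 + 1 + count_items([74, 80, 29, 78, 92])
= 1 + 1 + 1 + count_items([80, 29, 78, 92])
= 1 + 1 + 1 + 1 + count_items([29, 78, 92])
= 1 + 1 + 1 + 1 + 1 + count_items([78, 92])
= 1 + 1 + 1 + 1 + 1 + 1 + count_items([92])
= 1 + 1 + 1 + 1 + 1 + 1 + 1 + count_items([])
= 1 + 1 + 1 + 1 + 1 + 1 + 1 + 0
= 7


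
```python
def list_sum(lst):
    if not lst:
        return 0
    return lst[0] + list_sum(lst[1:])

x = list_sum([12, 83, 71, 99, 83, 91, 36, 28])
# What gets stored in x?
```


list_sum([12, 83, 71, 99, 83, 91, 36, 28])
= 12 + list_sum([83, 71, 99, 83, 91, 36, 28])
= 12 + 83 + list_sum([71, 99, 83, 91, 36, 28])
= 12 + 83 + 71 + list_sum([99, 83, 91, 36, 28])
= 12 + 83 + 71 + 99 + list_sum([83, 91, 36, 28])
= 12 + 83 + 71 + 99 + 83 + list_sum([91, 36, 28])
= 12 + 83 + 71 + 99 + 83 + 91 + list_sum([36, 28])
= 12 + 83 + 71 + 99 + 83 + 91 + 36 + list_sum([28])
= 12 + 83 + 71 + 99 + 83 + 91 + 36 + 28 + list_sum([])
= 12 + 83 + 71 + 99 + 83 + 91 + 36 + 28 + 0
= 503


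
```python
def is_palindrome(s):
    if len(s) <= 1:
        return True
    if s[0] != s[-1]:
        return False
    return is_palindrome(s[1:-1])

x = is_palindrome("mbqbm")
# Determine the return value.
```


is_palindrome("mbqbm")
"mbqbm": s[0]='m' == s[-1]='m' -> is_palindrome("bqb")
"bqb": s[0]='b' == s[-1]='b' -> is_palindrome("q")
"q": len <= 1 -> True
= True


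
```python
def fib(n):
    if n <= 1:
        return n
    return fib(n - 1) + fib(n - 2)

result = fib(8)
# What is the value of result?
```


fib(8)
= fib(7) + fib(6)
= (fib(6) + fib(5)) + fib(6)
Computing bottom-up: fib(0)=0, fib(1)=1, fib(2)=1, fib(3)=2, fib(4)=3, fib(5)=5, fib(6)=8, fib(7)=13, fib(8)=21
= 21
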